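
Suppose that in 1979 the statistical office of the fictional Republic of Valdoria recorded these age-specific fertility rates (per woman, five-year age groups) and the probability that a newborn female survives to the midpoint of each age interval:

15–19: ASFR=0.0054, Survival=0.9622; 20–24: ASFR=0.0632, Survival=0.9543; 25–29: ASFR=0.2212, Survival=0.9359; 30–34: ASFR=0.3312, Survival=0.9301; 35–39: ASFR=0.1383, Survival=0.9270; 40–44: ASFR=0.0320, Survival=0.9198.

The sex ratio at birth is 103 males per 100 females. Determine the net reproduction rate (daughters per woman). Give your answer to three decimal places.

1.818

Proportion female at birth = 100 / (100 + 103) = 0.49261.
Each age group contributes 5 × ASFR × survival:
  15–19: 5 × 0.0054 × 0.9622 = 0.02598
  20–24: 5 × 0.0632 × 0.9543 = 0.30156
  25–29: 5 × 0.2212 × 0.9359 = 1.03511
  30–34: 5 × 0.3312 × 0.9301 = 1.54025
  35–39: 5 × 0.1383 × 0.9270 = 0.64102
  40–44: 5 × 0.0320 × 0.9198 = 0.14717
Sum = 3.69109
NRR = 0.49261 × 3.69109 = 1.81827
With NRR above 1 the population is above replacement fertility.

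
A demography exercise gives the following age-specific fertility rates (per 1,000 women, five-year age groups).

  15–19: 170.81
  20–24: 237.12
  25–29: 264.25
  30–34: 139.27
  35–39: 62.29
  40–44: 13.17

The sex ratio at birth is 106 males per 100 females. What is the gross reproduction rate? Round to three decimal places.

Proportion female at birth = 100 / (100 + 106) = 0.48544.
Sum of ASFRs = 170.81 + 237.12 + 264.25 + 139.27 + 62.29 + 13.17 = 886.91
TFR = 5 × 886.91 / 1000 = 4.43455
GRR = 0.48544 × 4.43455 = 2.15271

2.153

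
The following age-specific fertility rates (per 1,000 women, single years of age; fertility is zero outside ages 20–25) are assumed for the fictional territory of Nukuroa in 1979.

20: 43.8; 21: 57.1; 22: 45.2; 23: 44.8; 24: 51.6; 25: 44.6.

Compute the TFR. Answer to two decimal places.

0.29

Sum of ASFRs = 43.8 + 57.1 + 45.2 + 44.8 + 51.6 + 44.6 = 287.1
TFR = 287.1 / 1000 = 0.2871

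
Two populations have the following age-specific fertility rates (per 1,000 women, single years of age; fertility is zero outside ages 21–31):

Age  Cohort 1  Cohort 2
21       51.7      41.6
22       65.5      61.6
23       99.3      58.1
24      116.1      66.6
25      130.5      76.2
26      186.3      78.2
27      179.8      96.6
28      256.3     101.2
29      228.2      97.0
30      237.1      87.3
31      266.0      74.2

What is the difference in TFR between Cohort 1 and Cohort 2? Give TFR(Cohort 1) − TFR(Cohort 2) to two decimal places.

0.98

Cohort 1:
  Sum of ASFRs = 51.7 + 65.5 + 99.3 + 116.1 + 130.5 + 186.3 + 179.8 + 256.3 + 228.2 + 237.1 + 266.0 = 1816.8
  TFR = 1816.8 / 1000 = 1.8168
Cohort 2:
  Sum of ASFRs = 41.6 + 61.6 + 58.1 + 66.6 + 76.2 + 78.2 + 96.6 + 101.2 + 97.0 + 87.3 + 74.2 = 838.6
  TFR = 838.6 / 1000 = 0.8386
Difference = 1.8168 − 0.8386 = 0.9782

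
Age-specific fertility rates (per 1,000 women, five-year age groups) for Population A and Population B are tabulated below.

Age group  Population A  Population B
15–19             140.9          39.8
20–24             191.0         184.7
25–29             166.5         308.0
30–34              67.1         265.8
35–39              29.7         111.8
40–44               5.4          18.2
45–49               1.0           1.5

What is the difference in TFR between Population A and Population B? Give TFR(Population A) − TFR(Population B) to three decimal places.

Population A:
  Sum of ASFRs = 140.9 + 191.0 + 166.5 + 67.1 + 29.7 + 5.4 + 1.0 = 601.6
  TFR = 5 × 601.6 / 1000 = 3.008
Population B:
  Sum of ASFRs = 39.8 + 184.7 + 308.0 + 265.8 + 111.8 + 18.2 + 1.5 = 929.8
  TFR = 5 × 929.8 / 1000 = 4.649
Difference = 3.008 − 4.649 = -1.641

-1.641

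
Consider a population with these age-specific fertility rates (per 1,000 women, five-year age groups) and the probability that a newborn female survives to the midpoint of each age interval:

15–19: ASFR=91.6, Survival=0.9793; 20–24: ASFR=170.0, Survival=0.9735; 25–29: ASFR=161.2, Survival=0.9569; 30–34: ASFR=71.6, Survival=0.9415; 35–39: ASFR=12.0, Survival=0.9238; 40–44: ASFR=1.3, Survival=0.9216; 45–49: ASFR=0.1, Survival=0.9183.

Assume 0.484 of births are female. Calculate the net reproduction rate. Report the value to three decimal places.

1.184

Proportion female at birth = 0.484.
Each age group contributes 5 × ASFR × survival:
  15–19: 5 × 91.6/1000 × 0.9793 = 0.44852
  20–24: 5 × 170.0/1000 × 0.9735 = 0.82748
  25–29: 5 × 161.2/1000 × 0.9569 = 0.77126
  30–34: 5 × 71.6/1000 × 0.9415 = 0.33706
  35–39: 5 × 12.0/1000 × 0.9238 = 0.05543
  40–44: 5 × 1.3/1000 × 0.9216 = 0.00599
  45–49: 5 × 0.1/1000 × 0.9183 = 0.00046
Sum = 2.44620
NRR = 0.484 × 2.44620 = 1.18396
With NRR above 1 the population is above replacement fertility.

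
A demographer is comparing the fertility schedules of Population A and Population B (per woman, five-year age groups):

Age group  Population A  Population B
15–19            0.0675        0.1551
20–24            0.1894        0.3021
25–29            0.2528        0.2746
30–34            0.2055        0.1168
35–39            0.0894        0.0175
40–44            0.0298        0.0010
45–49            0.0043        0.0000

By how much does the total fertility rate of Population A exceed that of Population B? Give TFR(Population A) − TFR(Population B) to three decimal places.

-0.142

Population A:
  Sum of ASFRs = 0.0675 + 0.1894 + 0.2528 + 0.2055 + 0.0894 + 0.0298 + 0.0043 = 0.8387
  TFR = 5 × 0.8387 = 4.1935
Population B:
  Sum of ASFRs = 0.1551 + 0.3021 + 0.2746 + 0.1168 + 0.0175 + 0.0010 + 0.0000 = 0.8671
  TFR = 5 × 0.8671 = 4.3355
Difference = 4.1935 − 4.3355 = -0.142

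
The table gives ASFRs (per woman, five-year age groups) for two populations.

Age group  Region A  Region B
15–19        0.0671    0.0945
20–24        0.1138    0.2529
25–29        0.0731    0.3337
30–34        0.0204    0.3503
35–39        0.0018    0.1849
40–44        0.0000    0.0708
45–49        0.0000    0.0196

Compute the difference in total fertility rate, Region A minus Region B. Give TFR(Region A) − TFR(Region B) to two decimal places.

Region A:
  Sum of ASFRs = 0.0671 + 0.1138 + 0.0731 + 0.0204 + 0.0018 + 0.0000 + 0.0000 = 0.2762
  TFR = 5 × 0.2762 = 1.381
Region B:
  Sum of ASFRs = 0.0945 + 0.2529 + 0.3337 + 0.3503 + 0.1849 + 0.0708 + 0.0196 = 1.3067
  TFR = 5 × 1.3067 = 6.5335
Difference = 1.381 − 6.5335 = -5.1525

-5.15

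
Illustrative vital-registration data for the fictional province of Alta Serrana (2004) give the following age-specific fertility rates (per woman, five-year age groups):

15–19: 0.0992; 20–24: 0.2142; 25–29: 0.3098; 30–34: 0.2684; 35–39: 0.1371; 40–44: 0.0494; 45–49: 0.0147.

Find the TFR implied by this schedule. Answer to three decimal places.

5.464

Sum of ASFRs = 0.0992 + 0.2142 + 0.3098 + 0.2684 + 0.1371 + 0.0494 + 0.0147 = 1.0928
TFR = 5 × 1.0928 = 5.464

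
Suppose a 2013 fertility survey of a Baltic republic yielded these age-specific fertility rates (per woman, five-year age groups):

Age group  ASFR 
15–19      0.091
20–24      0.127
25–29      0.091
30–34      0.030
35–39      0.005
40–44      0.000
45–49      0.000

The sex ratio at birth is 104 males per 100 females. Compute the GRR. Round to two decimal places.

Proportion female at birth = 100 / (100 + 104) = 0.49020.
Sum of ASFRs = 0.091 + 0.127 + 0.091 + 0.030 + 0.005 + 0.000 + 0.000 = 0.344
TFR = 5 × 0.344 = 1.72
GRR = 0.49020 × 1.72 = 0.84314

0.84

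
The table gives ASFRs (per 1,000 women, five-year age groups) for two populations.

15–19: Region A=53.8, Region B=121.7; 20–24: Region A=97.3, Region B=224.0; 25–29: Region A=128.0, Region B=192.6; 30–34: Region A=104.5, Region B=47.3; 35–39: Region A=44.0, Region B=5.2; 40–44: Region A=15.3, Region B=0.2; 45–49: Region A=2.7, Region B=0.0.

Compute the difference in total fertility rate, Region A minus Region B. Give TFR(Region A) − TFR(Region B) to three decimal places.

-0.727

Region A:
  Sum of ASFRs = 53.8 + 97.3 + 128.0 + 104.5 + 44.0 + 15.3 + 2.7 = 445.6
  TFR = 5 × 445.6 / 1000 = 2.228
Region B:
  Sum of ASFRs = 121.7 + 224.0 + 192.6 + 47.3 + 5.2 + 0.2 + 0.0 = 591.0
  TFR = 5 × 591.0 / 1000 = 2.955
Difference = 2.228 − 2.955 = -0.727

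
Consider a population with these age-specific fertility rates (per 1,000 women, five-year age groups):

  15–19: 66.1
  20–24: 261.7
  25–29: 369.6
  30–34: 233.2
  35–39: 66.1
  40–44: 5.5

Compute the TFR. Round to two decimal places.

5.01

Sum of ASFRs = 66.1 + 261.7 + 369.6 + 233.2 + 66.1 + 5.5 = 1002.2
TFR = 5 × 1002.2 / 1000 = 5.011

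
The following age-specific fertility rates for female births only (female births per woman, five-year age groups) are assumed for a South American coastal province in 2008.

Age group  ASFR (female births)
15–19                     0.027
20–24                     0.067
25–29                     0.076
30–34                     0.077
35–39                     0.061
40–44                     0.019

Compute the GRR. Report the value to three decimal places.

Sum of female ASFRs = 0.027 + 0.067 + 0.076 + 0.077 + 0.061 + 0.019 = 0.327
GRR = 5 × 0.327 = 1.635

1.635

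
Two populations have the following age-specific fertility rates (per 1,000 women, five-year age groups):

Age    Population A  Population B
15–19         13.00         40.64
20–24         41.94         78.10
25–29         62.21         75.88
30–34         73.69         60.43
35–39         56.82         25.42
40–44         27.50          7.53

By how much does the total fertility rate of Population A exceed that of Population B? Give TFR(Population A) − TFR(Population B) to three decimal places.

-0.064

Population A:
  Sum of ASFRs = 13.00 + 41.94 + 62.21 + 73.69 + 56.82 + 27.50 = 275.16
  TFR = 5 × 275.16 / 1000 = 1.3758
Population B:
  Sum of ASFRs = 40.64 + 78.10 + 75.88 + 60.43 + 25.42 + 7.53 = 288.00
  TFR = 5 × 288.00 / 1000 = 1.44
Difference = 1.3758 − 1.44 = -0.0642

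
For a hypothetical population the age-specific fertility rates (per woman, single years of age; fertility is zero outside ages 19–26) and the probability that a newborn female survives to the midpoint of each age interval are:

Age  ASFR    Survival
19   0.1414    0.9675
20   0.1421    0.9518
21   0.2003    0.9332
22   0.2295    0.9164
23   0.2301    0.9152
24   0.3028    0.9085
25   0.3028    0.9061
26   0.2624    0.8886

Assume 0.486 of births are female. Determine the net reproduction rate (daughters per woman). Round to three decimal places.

0.808

Proportion female at birth = 0.486.
Weighting each age-specific rate by interval width and survival:
  19: 1 × 0.1414 × 0.9675 = 0.13680
  20: 1 × 0.1421 × 0.9518 = 0.13525
  21: 1 × 0.2003 × 0.9332 = 0.18692
  22: 1 × 0.2295 × 0.9164 = 0.21031
  23: 1 × 0.2301 × 0.9152 = 0.21059
  24: 1 × 0.3028 × 0.9085 = 0.27509
  25: 1 × 0.3028 × 0.9061 = 0.27437
  26: 1 × 0.2624 × 0.8886 = 0.23317
Sum = 1.66250
NRR = 0.486 × 1.66250 = 0.80798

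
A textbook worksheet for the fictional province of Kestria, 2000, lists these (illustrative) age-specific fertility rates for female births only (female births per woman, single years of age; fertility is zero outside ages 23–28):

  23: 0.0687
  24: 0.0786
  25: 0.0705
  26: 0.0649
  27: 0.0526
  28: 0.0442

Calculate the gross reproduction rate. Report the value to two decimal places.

0.38

Sum of female ASFRs = 0.0687 + 0.0786 + 0.0705 + 0.0649 + 0.0526 + 0.0442 = 0.3795
GRR = 0.3795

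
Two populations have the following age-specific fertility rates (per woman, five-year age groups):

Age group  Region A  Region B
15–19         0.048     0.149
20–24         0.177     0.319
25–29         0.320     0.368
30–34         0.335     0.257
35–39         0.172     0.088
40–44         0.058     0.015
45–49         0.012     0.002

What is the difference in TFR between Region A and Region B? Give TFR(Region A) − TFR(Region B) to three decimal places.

-0.380

Region A:
  Sum of ASFRs = 0.048 + 0.177 + 0.320 + 0.335 + 0.172 + 0.058 + 0.012 = 1.122
  TFR = 5 × 1.122 = 5.61
Region B:
  Sum of ASFRs = 0.149 + 0.319 + 0.368 + 0.257 + 0.088 + 0.015 + 0.002 = 1.198
  TFR = 5 × 1.198 = 5.99
Difference = 5.61 − 5.99 = -0.38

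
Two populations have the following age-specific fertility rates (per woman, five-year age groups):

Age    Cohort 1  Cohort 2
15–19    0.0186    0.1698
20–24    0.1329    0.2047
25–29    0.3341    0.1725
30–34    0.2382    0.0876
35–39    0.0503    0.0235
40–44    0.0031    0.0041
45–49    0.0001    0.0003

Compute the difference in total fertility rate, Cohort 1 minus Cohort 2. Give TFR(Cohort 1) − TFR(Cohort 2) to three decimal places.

0.574

Cohort 1:
  Sum of ASFRs = 0.0186 + 0.1329 + 0.3341 + 0.2382 + 0.0503 + 0.0031 + 0.0001 = 0.7773
  TFR = 5 × 0.7773 = 3.8865
Cohort 2:
  Sum of ASFRs = 0.1698 + 0.2047 + 0.1725 + 0.0876 + 0.0235 + 0.0041 + 0.0003 = 0.6625
  TFR = 5 × 0.6625 = 3.3125
Difference = 3.8865 − 3.3125 = 0.574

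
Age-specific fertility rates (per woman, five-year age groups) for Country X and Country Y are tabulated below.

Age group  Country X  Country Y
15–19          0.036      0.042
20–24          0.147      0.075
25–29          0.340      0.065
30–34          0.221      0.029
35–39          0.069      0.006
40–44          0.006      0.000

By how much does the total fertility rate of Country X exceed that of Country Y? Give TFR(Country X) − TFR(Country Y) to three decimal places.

Country X:
  Sum of ASFRs = 0.036 + 0.147 + 0.340 + 0.221 + 0.069 + 0.006 = 0.819
  TFR = 5 × 0.819 = 4.095
Country Y:
  Sum of ASFRs = 0.042 + 0.075 + 0.065 + 0.029 + 0.006 + 0.000 = 0.217
  TFR = 5 × 0.217 = 1.085
Difference = 4.095 − 1.085 = 3.01

3.010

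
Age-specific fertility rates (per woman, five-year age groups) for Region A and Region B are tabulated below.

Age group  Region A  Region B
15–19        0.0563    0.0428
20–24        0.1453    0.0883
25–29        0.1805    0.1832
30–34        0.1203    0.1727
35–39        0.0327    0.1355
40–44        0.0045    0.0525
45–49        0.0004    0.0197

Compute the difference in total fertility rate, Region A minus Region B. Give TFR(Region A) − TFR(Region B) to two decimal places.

Region A:
  Sum of ASFRs = 0.0563 + 0.1453 + 0.1805 + 0.1203 + 0.0327 + 0.0045 + 0.0004 = 0.5400
  TFR = 5 × 0.5400 = 2.7
Region B:
  Sum of ASFRs = 0.0428 + 0.0883 + 0.1832 + 0.1727 + 0.1355 + 0.0525 + 0.0197 = 0.6947
  TFR = 5 × 0.6947 = 3.4735
Difference = 2.7 − 3.4735 = -0.7735

-0.77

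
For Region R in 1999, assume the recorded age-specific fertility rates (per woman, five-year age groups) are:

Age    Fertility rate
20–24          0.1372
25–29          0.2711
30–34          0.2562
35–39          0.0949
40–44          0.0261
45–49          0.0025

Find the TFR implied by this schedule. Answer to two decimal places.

3.94

Sum of ASFRs = 0.1372 + 0.2711 + 0.2562 + 0.0949 + 0.0261 + 0.0025 = 0.7880
TFR = 5 × 0.7880 = 3.94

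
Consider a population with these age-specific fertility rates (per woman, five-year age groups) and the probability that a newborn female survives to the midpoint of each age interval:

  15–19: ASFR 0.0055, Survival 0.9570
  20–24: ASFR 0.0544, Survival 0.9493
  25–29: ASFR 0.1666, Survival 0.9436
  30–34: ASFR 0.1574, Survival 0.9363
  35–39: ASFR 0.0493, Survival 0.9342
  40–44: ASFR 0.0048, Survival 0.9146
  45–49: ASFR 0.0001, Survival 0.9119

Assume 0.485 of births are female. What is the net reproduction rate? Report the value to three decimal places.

0.999

Proportion female at birth = 0.485.
Weighting each age-specific rate by interval width and survival:
  15–19: 5 × 0.0055 × 0.9570 = 0.02632
  20–24: 5 × 0.0544 × 0.9493 = 0.25821
  25–29: 5 × 0.1666 × 0.9436 = 0.78602
  30–34: 5 × 0.1574 × 0.9363 = 0.73687
  35–39: 5 × 0.0493 × 0.9342 = 0.23028
  40–44: 5 × 0.0048 × 0.9146 = 0.02195
  45–49: 5 × 0.0001 × 0.9119 = 0.00046
Sum = 2.06011
NRR = 0.485 × 2.06011 = 0.99915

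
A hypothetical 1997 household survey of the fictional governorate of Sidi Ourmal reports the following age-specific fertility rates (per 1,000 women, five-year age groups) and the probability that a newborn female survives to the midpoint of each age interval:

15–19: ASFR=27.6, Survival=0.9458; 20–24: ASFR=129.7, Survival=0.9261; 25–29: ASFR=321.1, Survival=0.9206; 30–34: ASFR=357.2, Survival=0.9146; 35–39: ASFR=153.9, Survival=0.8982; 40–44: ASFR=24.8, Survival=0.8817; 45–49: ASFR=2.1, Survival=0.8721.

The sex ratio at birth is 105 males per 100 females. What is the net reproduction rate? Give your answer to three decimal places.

2.269

Proportion female at birth = 100 / (100 + 105) = 0.48780.
Each age group contributes 5 × ASFR × survival:
  15–19: 5 × 27.6/1000 × 0.9458 = 0.13052
  20–24: 5 × 129.7/1000 × 0.9261 = 0.60058
  25–29: 5 × 321.1/1000 × 0.9206 = 1.47802
  30–34: 5 × 357.2/1000 × 0.9146 = 1.63348
  35–39: 5 × 153.9/1000 × 0.8982 = 0.69116
  40–44: 5 × 24.8/1000 × 0.8817 = 0.10933
  45–49: 5 × 2.1/1000 × 0.8721 = 0.00916
Sum = 4.65225
NRR = 0.48780 × 4.65225 = 2.26937
NRR > 1, so each generation more than replaces itself.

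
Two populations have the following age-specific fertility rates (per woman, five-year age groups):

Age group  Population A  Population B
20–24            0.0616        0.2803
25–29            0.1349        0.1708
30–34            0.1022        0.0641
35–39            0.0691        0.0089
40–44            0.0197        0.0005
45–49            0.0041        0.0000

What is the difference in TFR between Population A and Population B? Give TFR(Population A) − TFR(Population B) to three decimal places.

Population A:
  Sum of ASFRs = 0.0616 + 0.1349 + 0.1022 + 0.0691 + 0.0197 + 0.0041 = 0.3916
  TFR = 5 × 0.3916 = 1.958
Population B:
  Sum of ASFRs = 0.2803 + 0.1708 + 0.0641 + 0.0089 + 0.0005 + 0.0000 = 0.5246
  TFR = 5 × 0.5246 = 2.623
Difference = 1.958 − 2.623 = -0.665

-0.665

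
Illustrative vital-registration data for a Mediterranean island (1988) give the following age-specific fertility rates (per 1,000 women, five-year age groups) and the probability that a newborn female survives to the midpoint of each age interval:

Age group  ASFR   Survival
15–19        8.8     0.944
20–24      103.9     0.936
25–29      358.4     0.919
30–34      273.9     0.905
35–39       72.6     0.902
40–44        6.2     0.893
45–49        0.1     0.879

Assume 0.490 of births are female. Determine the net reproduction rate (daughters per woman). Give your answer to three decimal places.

1.847

Proportion female at birth = 0.490.
Per-age-group product (5 × ASFR × survival probability):
  15–19: 5 × 8.8/1000 × 0.944 = 0.04154
  20–24: 5 × 103.9/1000 × 0.936 = 0.48625
  25–29: 5 × 358.4/1000 × 0.919 = 1.64685
  30–34: 5 × 273.9/1000 × 0.905 = 1.23940
  35–39: 5 × 72.6/1000 × 0.902 = 0.32743
  40–44: 5 × 6.2/1000 × 0.893 = 0.02768
  45–49: 5 × 0.1/1000 × 0.879 = 0.00044
Sum = 3.76959
NRR = 0.490 × 3.76959 = 1.84710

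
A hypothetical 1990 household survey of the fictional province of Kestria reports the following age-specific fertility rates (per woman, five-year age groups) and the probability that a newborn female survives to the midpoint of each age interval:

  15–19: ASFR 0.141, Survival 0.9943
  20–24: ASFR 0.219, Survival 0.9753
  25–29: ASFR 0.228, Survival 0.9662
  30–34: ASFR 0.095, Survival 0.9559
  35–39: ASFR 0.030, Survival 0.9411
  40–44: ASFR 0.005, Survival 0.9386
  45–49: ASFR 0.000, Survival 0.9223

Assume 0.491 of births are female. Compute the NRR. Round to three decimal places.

Proportion female at birth = 0.491.
Weighting each age-specific rate by interval width and survival:
  15–19: 5 × 0.141 × 0.9943 = 0.70098
  20–24: 5 × 0.219 × 0.9753 = 1.06795
  25–29: 5 × 0.228 × 0.9662 = 1.10147
  30–34: 5 × 0.095 × 0.9559 = 0.45405
  35–39: 5 × 0.030 × 0.9411 = 0.14117
  40–44: 5 × 0.005 × 0.9386 = 0.02347
  45–49: 5 × 0.000 × 0.9223 = 0.00000
Sum = 3.48909
NRR = 0.491 × 3.48909 = 1.71314

1.713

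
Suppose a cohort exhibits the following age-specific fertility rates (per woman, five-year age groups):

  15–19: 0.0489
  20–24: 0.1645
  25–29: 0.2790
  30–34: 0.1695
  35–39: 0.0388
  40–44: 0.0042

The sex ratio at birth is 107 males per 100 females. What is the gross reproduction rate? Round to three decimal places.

Proportion female at birth = 100 / (100 + 107) = 0.48309.
Sum of ASFRs = 0.0489 + 0.1645 + 0.2790 + 0.1695 + 0.0388 + 0.0042 = 0.7049
TFR = 5 × 0.7049 = 3.5245
GRR = 0.48309 × 3.5245 = 1.70265

1.703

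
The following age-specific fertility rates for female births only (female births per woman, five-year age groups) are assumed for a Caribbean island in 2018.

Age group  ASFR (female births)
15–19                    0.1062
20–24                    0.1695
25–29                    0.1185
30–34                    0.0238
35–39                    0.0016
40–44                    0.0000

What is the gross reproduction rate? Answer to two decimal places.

Sum of female ASFRs = 0.1062 + 0.1695 + 0.1185 + 0.0238 + 0.0016 + 0.0000 = 0.4196
GRR = 5 × 0.4196 = 2.098

2.10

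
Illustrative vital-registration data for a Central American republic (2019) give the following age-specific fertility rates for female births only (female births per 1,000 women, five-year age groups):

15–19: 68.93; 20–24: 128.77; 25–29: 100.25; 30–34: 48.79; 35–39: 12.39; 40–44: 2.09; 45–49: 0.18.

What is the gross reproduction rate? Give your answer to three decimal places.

Sum of female ASFRs = 68.93 + 128.77 + 100.25 + 48.79 + 12.39 + 2.09 + 0.18 = 361.40
GRR = 5 × 361.40 / 1000 = 1.807

1.807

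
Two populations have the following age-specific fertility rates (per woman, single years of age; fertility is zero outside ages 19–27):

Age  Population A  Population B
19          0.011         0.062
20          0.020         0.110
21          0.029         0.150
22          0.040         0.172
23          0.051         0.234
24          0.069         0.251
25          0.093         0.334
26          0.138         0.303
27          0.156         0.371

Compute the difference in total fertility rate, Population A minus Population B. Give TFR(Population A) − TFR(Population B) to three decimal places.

Population A:
  Sum of ASFRs = 0.011 + 0.020 + 0.029 + 0.040 + 0.051 + 0.069 + 0.093 + 0.138 + 0.156 = 0.607
  TFR = 0.607
Population B:
  Sum of ASFRs = 0.062 + 0.110 + 0.150 + 0.172 + 0.234 + 0.251 + 0.334 + 0.303 + 0.371 = 1.987
  TFR = 1.987
Difference = 0.607 − 1.987 = -1.38

-1.380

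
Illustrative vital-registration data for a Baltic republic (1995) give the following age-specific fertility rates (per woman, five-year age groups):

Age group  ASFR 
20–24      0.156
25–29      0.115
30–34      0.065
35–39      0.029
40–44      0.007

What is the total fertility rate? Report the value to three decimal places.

1.860

Sum of ASFRs = 0.156 + 0.115 + 0.065 + 0.029 + 0.007 = 0.372
TFR = 5 × 0.372 = 1.86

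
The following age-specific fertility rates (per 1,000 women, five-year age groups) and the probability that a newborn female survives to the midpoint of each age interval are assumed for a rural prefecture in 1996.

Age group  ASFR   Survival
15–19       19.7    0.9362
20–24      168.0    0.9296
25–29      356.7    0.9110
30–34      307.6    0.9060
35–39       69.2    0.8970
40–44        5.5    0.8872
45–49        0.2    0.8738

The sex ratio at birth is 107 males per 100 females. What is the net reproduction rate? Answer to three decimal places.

2.042

Proportion female at birth = 100 / (100 + 107) = 0.48309.
Per-age-group product (5 × ASFR × survival probability):
  15–19: 5 × 19.7/1000 × 0.9362 = 0.09222
  20–24: 5 × 168.0/1000 × 0.9296 = 0.78086
  25–29: 5 × 356.7/1000 × 0.9110 = 1.62477
  30–34: 5 × 307.6/1000 × 0.9060 = 1.39343
  35–39: 5 × 69.2/1000 × 0.8970 = 0.31036
  40–44: 5 × 5.5/1000 × 0.8872 = 0.02440
  45–49: 5 × 0.2/1000 × 0.8738 = 0.00087
Sum = 4.22691
NRR = 0.48309 × 4.22691 = 2.04198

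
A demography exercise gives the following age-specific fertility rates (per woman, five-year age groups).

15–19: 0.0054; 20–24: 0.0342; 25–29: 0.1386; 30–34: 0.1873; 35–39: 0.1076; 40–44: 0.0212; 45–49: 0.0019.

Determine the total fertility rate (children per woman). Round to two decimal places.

2.48

Sum of ASFRs = 0.0054 + 0.0342 + 0.1386 + 0.1873 + 0.1076 + 0.0212 + 0.0019 = 0.4962
TFR = 5 × 0.4962 = 2.481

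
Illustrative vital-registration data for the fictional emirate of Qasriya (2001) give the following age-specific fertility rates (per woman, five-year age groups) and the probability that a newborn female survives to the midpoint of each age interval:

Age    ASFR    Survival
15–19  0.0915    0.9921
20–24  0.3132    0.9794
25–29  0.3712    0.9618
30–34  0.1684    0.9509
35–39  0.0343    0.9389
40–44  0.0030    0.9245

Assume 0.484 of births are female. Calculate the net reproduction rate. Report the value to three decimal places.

2.298

Proportion female at birth = 0.484.
Each age group contributes 5 × ASFR × survival:
  15–19: 5 × 0.0915 × 0.9921 = 0.45389
  20–24: 5 × 0.3132 × 0.9794 = 1.53374
  25–29: 5 × 0.3712 × 0.9618 = 1.78510
  30–34: 5 × 0.1684 × 0.9509 = 0.80066
  35–39: 5 × 0.0343 × 0.9389 = 0.16102
  40–44: 5 × 0.0030 × 0.9245 = 0.01387
Sum = 4.74828
NRR = 0.484 × 4.74828 = 2.29817
An NRR exceeding 1 indicates intrinsic growth under these rates.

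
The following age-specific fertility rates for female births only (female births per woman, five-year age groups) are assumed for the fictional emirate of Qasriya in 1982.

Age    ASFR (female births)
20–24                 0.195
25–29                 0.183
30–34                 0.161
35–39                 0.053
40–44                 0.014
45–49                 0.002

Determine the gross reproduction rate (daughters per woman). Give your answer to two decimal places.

Sum of female ASFRs = 0.195 + 0.183 + 0.161 + 0.053 + 0.014 + 0.002 = 0.608
GRR = 5 × 0.608 = 3.04

3.04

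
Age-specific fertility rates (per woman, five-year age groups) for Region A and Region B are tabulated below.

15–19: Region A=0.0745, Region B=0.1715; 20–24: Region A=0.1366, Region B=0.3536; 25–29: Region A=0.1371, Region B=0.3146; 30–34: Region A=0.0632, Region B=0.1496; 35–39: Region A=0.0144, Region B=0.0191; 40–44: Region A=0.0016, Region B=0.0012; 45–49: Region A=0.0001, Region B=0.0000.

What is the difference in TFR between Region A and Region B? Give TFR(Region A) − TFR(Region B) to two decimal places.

Region A:
  Sum of ASFRs = 0.0745 + 0.1366 + 0.1371 + 0.0632 + 0.0144 + 0.0016 + 0.0001 = 0.4275
  TFR = 5 × 0.4275 = 2.1375
Region B:
  Sum of ASFRs = 0.1715 + 0.3536 + 0.3146 + 0.1496 + 0.0191 + 0.0012 + 0.0000 = 1.0096
  TFR = 5 × 1.0096 = 5.048
Difference = 2.1375 − 5.048 = -2.9105

-2.91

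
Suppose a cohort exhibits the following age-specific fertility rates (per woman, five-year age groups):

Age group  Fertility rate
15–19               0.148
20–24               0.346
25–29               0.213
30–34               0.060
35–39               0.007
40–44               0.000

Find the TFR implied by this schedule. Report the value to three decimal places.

3.870

Sum of ASFRs = 0.148 + 0.346 + 0.213 + 0.060 + 0.007 + 0.000 = 0.774
TFR = 5 × 0.774 = 3.87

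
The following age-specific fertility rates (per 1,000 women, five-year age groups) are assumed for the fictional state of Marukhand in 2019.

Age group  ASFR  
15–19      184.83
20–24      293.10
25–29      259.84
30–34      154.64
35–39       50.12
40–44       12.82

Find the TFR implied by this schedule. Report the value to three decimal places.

4.777

Sum of ASFRs = 184.83 + 293.10 + 259.84 + 154.64 + 50.12 + 12.82 = 955.35
TFR = 5 × 955.35 / 1000 = 4.77675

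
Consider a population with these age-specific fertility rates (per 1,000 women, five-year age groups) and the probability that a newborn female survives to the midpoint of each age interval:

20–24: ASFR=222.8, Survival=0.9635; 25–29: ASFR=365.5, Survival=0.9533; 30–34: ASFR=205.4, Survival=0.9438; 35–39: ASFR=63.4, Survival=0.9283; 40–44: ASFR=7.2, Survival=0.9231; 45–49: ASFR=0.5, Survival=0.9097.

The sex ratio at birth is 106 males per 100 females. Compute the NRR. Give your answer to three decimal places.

Proportion female at birth = 100 / (100 + 106) = 0.48544.
Survival-weighted fertility by age (5·fₓ·Sₓ):
  20–24: 5 × 222.8/1000 × 0.9635 = 1.07334
  25–29: 5 × 365.5/1000 × 0.9533 = 1.74216
  30–34: 5 × 205.4/1000 × 0.9438 = 0.96928
  35–39: 5 × 63.4/1000 × 0.9283 = 0.29427
  40–44: 5 × 7.2/1000 × 0.9231 = 0.03323
  45–49: 5 × 0.5/1000 × 0.9097 = 0.00227
Sum = 4.11455
NRR = 0.48544 × 4.11455 = 1.99737
NRR > 1, so each generation more than replaces itself.

1.997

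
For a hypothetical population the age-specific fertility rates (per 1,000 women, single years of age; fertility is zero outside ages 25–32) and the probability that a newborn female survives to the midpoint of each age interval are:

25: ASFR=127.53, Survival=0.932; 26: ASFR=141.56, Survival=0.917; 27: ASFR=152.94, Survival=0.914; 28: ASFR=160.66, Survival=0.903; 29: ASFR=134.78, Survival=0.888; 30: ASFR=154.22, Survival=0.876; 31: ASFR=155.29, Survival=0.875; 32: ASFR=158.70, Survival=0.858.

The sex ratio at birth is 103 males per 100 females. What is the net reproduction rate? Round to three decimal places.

0.522

Proportion female at birth = 100 / (100 + 103) = 0.49261.
Survival-weighted fertility by age (1·fₓ·Sₓ):
  25: 1 × 127.53/1000 × 0.932 = 0.11886
  26: 1 × 141.56/1000 × 0.917 = 0.12981
  27: 1 × 152.94/1000 × 0.914 = 0.13979
  28: 1 × 160.66/1000 × 0.903 = 0.14508
  29: 1 × 134.78/1000 × 0.888 = 0.11968
  30: 1 × 154.22/1000 × 0.876 = 0.13510
  31: 1 × 155.29/1000 × 0.875 = 0.13588
  32: 1 × 158.70/1000 × 0.858 = 0.13616
Sum = 1.06036
NRR = 0.49261 × 1.06036 = 0.52234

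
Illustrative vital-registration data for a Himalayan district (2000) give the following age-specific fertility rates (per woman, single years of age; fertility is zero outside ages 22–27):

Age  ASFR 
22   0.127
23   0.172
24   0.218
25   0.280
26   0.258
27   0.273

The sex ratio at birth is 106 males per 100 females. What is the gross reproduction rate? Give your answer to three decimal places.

0.645

Proportion female at birth = 100 / (100 + 106) = 0.48544.
Sum of ASFRs = 0.127 + 0.172 + 0.218 + 0.280 + 0.258 + 0.273 = 1.328
TFR = 1.328
GRR = 0.48544 × 1.328 = 0.64466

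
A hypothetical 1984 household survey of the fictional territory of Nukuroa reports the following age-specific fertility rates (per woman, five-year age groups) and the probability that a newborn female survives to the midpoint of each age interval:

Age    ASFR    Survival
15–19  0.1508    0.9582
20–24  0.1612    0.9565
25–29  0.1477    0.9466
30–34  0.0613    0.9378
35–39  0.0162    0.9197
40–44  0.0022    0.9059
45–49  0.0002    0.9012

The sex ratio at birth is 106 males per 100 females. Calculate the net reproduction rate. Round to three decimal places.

1.245

Proportion female at birth = 100 / (100 + 106) = 0.48544.
Each age group contributes 5 × ASFR × survival:
  15–19: 5 × 0.1508 × 0.9582 = 0.72248
  20–24: 5 × 0.1612 × 0.9565 = 0.77094
  25–29: 5 × 0.1477 × 0.9466 = 0.69906
  30–34: 5 × 0.0613 × 0.9378 = 0.28744
  35–39: 5 × 0.0162 × 0.9197 = 0.07450
  40–44: 5 × 0.0022 × 0.9059 = 0.00996
  45–49: 5 × 0.0002 × 0.9012 = 0.00090
Sum = 2.56528
NRR = 0.48544 × 2.56528 = 1.24529
With NRR above 1 the population is above replacement fertility.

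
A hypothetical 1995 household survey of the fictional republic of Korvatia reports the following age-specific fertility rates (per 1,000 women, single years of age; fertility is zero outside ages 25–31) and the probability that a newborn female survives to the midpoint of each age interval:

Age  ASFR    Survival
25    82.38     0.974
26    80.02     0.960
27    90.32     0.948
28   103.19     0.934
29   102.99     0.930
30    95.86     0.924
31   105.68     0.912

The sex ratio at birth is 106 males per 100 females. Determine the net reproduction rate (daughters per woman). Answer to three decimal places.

Proportion female at birth = 100 / (100 + 106) = 0.48544.
Per-age-group product (1 × ASFR × survival probability):
  25: 1 × 82.38/1000 × 0.974 = 0.08024
  26: 1 × 80.02/1000 × 0.960 = 0.07682
  27: 1 × 90.32/1000 × 0.948 = 0.08562
  28: 1 × 103.19/1000 × 0.934 = 0.09638
  29: 1 × 102.99/1000 × 0.930 = 0.09578
  30: 1 × 95.86/1000 × 0.924 = 0.08857
  31: 1 × 105.68/1000 × 0.912 = 0.09638
Sum = 0.61979
NRR = 0.48544 × 0.61979 = 0.30087

0.301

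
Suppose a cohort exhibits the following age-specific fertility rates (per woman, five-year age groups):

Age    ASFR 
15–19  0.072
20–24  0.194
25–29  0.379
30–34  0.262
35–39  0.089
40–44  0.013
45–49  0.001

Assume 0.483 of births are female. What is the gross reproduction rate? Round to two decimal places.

Proportion female at birth = 0.483.
Sum of ASFRs = 0.072 + 0.194 + 0.379 + 0.262 + 0.089 + 0.013 + 0.001 = 1.010
TFR = 5 × 1.010 = 5.05
GRR = 0.483 × 5.05 = 2.43915

2.44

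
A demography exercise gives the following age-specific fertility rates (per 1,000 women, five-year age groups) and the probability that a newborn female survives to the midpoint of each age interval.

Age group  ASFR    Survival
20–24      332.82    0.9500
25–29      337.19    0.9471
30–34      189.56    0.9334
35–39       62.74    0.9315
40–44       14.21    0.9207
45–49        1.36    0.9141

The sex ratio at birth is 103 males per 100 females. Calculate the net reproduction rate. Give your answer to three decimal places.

Proportion female at birth = 100 / (100 + 103) = 0.49261.
Each age group contributes 5 × ASFR × survival:
  20–24: 5 × 332.82/1000 × 0.9500 = 1.58090
  25–29: 5 × 337.19/1000 × 0.9471 = 1.59676
  30–34: 5 × 189.56/1000 × 0.9334 = 0.88468
  35–39: 5 × 62.74/1000 × 0.9315 = 0.29221
  40–44: 5 × 14.21/1000 × 0.9207 = 0.06542
  45–49: 5 × 1.36/1000 × 0.9141 = 0.00622
Sum = 4.42619
NRR = 0.49261 × 4.42619 = 2.18039
With NRR above 1 the population is above replacement fertility.

2.180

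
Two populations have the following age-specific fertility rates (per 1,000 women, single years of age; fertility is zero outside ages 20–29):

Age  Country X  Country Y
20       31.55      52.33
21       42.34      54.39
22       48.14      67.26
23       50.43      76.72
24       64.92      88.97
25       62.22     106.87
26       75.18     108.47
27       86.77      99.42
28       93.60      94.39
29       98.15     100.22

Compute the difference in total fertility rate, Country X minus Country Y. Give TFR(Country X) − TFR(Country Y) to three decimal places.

-0.196

Country X:
  Sum of ASFRs = 31.55 + 42.34 + 48.14 + 50.43 + 64.92 + 62.22 + 75.18 + 86.77 + 93.60 + 98.15 = 653.30
  TFR = 653.30 / 1000 = 0.6533
Country Y:
  Sum of ASFRs = 52.33 + 54.39 + 67.26 + 76.72 + 88.97 + 106.87 + 108.47 + 99.42 + 94.39 + 100.22 = 849.04
  TFR = 849.04 / 1000 = 0.84904
Difference = 0.6533 − 0.84904 = -0.19574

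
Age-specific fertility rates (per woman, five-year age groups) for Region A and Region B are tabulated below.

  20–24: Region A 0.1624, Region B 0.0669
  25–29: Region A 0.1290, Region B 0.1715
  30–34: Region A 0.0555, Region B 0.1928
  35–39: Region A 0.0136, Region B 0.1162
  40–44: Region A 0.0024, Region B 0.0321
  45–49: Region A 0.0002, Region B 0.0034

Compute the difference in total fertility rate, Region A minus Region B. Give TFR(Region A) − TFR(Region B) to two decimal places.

-1.10

Region A:
  Sum of ASFRs = 0.1624 + 0.1290 + 0.0555 + 0.0136 + 0.0024 + 0.0002 = 0.3631
  TFR = 5 × 0.3631 = 1.8155
Region B:
  Sum of ASFRs = 0.0669 + 0.1715 + 0.1928 + 0.1162 + 0.0321 + 0.0034 = 0.5829
  TFR = 5 × 0.5829 = 2.9145
Difference = 1.8155 − 2.9145 = -1.099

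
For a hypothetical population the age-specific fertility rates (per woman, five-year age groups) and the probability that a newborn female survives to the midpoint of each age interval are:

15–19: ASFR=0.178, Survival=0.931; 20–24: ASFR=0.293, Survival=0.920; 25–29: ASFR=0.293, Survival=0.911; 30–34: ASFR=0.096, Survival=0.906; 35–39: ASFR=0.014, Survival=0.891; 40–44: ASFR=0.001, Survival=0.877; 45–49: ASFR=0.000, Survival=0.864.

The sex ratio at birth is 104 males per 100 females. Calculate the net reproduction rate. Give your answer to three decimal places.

1.967

Proportion female at birth = 100 / (100 + 104) = 0.49020.
Each age group contributes 5 × ASFR × survival:
  15–19: 5 × 0.178 × 0.931 = 0.82859
  20–24: 5 × 0.293 × 0.920 = 1.34780
  25–29: 5 × 0.293 × 0.911 = 1.33462
  30–34: 5 × 0.096 × 0.906 = 0.43488
  35–39: 5 × 0.014 × 0.891 = 0.06237
  40–44: 5 × 0.001 × 0.877 = 0.00439
  45–49: 5 × 0.000 × 0.864 = 0.00000
Sum = 4.01265
NRR = 0.49020 × 4.01265 = 1.96700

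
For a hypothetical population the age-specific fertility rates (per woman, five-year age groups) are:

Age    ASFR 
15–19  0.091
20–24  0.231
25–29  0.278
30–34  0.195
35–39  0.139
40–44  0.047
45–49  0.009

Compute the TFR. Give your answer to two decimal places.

4.95

Sum of ASFRs = 0.091 + 0.231 + 0.278 + 0.195 + 0.139 + 0.047 + 0.009 = 0.990
TFR = 5 × 0.990 = 4.95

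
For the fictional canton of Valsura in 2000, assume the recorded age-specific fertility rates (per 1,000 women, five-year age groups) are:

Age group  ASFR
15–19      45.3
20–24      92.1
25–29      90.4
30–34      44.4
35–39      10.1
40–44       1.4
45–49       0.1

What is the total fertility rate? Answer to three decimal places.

1.419

Sum of ASFRs = 45.3 + 92.1 + 90.4 + 44.4 + 10.1 + 1.4 + 0.1 = 283.8
TFR = 5 × 283.8 / 1000 = 1.419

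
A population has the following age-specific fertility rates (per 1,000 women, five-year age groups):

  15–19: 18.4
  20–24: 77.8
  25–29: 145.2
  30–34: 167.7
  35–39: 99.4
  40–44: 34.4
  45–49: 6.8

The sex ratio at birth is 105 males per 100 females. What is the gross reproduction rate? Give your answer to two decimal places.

1.34

Proportion female at birth = 100 / (100 + 105) = 0.48780.
Sum of ASFRs = 18.4 + 77.8 + 145.2 + 167.7 + 99.4 + 34.4 + 6.8 = 549.7
TFR = 5 × 549.7 / 1000 = 2.7485
GRR = 0.48780 × 2.7485 = 1.34072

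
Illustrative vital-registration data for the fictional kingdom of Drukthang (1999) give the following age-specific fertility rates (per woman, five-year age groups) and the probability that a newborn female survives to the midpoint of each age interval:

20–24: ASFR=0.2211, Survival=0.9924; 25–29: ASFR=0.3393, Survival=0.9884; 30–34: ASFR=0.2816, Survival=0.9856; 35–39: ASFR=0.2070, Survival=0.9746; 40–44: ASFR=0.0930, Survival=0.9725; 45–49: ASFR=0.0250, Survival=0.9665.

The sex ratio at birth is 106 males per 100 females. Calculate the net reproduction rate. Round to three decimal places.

2.788

Proportion female at birth = 100 / (100 + 106) = 0.48544.
Survival-weighted fertility by age (5·fₓ·Sₓ):
  20–24: 5 × 0.2211 × 0.9924 = 1.09710
  25–29: 5 × 0.3393 × 0.9884 = 1.67682
  30–34: 5 × 0.2816 × 0.9856 = 1.38772
  35–39: 5 × 0.2070 × 0.9746 = 1.00871
  40–44: 5 × 0.0930 × 0.9725 = 0.45221
  45–49: 5 × 0.0250 × 0.9665 = 0.12081
Sum = 5.74337
NRR = 0.48544 × 5.74337 = 2.78806
With NRR above 1 the population is above replacement fertility.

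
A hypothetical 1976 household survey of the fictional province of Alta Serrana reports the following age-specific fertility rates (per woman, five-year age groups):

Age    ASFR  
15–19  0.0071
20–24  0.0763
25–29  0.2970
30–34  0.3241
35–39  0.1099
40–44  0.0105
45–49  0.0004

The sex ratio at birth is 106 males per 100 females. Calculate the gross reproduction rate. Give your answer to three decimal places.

Proportion female at birth = 100 / (100 + 106) = 0.48544.
Sum of ASFRs = 0.0071 + 0.0763 + 0.2970 + 0.3241 + 0.1099 + 0.0105 + 0.0004 = 0.8253
TFR = 5 × 0.8253 = 4.1265
GRR = 0.48544 × 4.1265 = 2.00317

2.003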